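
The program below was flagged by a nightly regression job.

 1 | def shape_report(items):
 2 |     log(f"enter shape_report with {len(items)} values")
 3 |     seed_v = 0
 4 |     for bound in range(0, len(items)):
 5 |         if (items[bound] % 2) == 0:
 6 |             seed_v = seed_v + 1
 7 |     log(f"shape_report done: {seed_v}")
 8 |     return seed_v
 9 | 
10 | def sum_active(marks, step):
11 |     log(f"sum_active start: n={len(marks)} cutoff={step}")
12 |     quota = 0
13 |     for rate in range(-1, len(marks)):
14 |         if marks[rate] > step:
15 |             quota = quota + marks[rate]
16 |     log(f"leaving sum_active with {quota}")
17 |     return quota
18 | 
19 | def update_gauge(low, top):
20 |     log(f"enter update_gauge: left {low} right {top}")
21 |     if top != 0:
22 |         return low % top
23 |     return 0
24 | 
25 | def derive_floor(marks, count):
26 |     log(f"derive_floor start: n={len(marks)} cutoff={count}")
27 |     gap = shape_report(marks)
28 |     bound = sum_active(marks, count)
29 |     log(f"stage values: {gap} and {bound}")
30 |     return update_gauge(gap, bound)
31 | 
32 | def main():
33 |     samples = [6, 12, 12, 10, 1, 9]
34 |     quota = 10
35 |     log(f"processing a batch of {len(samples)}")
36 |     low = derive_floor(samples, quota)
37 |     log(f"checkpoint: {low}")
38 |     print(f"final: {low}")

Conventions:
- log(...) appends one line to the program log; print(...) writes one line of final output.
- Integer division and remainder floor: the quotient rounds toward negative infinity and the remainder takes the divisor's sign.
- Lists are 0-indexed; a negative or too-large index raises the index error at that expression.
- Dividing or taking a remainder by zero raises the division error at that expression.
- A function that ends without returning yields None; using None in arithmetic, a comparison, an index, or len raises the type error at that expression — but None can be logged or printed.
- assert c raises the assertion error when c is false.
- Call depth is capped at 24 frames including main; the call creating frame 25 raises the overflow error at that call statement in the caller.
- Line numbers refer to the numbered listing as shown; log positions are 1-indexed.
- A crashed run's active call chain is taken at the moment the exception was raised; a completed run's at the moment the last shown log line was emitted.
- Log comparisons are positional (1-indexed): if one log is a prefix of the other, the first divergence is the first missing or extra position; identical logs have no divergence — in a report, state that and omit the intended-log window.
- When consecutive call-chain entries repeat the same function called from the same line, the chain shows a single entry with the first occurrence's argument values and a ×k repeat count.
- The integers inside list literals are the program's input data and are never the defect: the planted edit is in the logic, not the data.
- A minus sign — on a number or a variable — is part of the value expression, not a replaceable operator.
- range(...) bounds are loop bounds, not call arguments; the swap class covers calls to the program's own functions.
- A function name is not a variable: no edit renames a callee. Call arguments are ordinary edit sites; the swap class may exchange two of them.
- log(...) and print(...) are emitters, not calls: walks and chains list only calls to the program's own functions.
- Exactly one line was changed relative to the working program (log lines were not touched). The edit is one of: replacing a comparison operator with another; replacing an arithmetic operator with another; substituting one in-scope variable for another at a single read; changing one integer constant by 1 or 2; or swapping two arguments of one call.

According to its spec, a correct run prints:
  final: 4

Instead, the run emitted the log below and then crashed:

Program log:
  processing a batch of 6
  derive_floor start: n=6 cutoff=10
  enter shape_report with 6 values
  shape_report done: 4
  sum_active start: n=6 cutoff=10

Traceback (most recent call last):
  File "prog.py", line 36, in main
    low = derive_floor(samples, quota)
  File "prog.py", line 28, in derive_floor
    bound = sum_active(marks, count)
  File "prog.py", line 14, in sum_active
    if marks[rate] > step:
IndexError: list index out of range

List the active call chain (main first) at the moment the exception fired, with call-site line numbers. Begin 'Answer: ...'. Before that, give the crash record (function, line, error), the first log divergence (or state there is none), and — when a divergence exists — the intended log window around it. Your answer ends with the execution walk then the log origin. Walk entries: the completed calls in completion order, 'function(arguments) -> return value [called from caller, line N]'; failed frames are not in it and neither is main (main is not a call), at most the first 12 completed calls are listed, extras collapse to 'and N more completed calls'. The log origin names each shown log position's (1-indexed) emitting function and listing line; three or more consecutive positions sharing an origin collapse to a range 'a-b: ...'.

Answer: main -> derive_floor (called at line 36) -> sum_active (called at line 28).
Core observation: The log ends early — 5 lines, where the working version next logs 'leaving sum_active with 24'.
Crash: sum_active, line 14, IndexError.
First divergence: position 6; the shown log stops at 5 lines while the working version next logs 'leaving sum_active with 24'.
Intended log window:
  4: shape_report done: 4
  5: sum_active start: n=6 cutoff=10
  6: leaving sum_active with 24
  7: stage values: 4 and 24
Execution walk:
  shape_report([6, 12, 12, 10, 1, 9]) -> 4  [called from derive_floor, line 27]
Log origin:
  1 — main, line 35
  2 — derive_floor, line 26
  3 — shape_report, line 2
  4 — shape_report, line 7
  5 — sum_active, line 11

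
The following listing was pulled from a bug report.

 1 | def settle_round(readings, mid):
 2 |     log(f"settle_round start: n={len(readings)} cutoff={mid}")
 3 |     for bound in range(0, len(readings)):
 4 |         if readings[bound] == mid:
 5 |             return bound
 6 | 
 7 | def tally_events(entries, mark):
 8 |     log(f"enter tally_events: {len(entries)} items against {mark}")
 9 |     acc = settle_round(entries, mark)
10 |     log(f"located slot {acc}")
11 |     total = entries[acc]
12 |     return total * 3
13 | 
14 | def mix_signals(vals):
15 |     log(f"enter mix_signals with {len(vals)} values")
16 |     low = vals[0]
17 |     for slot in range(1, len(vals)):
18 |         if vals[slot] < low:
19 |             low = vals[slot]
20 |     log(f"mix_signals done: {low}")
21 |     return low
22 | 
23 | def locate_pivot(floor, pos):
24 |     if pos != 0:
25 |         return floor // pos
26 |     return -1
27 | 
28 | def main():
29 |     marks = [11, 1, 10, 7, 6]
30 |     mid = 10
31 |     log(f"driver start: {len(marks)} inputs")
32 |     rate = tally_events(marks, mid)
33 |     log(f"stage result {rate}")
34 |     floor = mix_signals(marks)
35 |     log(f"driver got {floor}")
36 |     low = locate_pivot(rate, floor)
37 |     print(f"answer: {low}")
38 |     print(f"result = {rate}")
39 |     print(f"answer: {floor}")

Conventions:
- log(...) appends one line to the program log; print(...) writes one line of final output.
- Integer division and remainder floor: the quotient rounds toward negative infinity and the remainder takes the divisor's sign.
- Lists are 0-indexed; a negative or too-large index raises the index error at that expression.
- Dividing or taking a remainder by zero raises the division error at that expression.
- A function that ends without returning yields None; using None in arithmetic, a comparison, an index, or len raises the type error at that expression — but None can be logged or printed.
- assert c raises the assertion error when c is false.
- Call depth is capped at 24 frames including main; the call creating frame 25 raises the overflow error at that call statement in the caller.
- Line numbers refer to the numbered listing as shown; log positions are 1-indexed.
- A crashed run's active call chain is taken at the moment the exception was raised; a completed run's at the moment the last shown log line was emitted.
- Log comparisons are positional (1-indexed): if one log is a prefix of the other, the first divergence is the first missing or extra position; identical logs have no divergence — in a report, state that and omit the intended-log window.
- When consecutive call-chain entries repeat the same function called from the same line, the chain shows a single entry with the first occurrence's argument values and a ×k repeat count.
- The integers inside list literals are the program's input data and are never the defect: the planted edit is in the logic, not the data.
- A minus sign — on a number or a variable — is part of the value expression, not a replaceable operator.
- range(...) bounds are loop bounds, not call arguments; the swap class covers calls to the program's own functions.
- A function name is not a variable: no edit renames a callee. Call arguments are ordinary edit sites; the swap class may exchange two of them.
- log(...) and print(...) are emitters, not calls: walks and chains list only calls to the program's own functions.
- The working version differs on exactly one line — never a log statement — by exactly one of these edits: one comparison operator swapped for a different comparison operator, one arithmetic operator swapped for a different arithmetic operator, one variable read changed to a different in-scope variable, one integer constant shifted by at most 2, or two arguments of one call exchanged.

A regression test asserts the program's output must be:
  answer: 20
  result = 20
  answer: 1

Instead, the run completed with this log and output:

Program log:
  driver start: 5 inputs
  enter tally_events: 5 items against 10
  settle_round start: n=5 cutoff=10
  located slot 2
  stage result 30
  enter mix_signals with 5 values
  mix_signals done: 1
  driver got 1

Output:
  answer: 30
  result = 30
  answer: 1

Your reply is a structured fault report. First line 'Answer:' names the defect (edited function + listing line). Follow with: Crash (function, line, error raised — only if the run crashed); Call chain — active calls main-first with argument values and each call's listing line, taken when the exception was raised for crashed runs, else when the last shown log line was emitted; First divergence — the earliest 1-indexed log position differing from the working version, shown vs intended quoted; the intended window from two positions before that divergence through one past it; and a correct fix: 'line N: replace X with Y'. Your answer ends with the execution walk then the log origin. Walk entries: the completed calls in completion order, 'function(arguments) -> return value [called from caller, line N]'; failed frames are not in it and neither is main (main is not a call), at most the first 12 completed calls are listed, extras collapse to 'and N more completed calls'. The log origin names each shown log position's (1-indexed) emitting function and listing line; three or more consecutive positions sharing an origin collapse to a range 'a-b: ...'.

Answer: the defect is in tally_events at line 12.
The tell: Log line 5 is where behavior first shows: 'stage result 30' appears instead of 'stage result 20'.
Call chain: main.
First divergence: position 5; shown 'stage result 30' vs intended 'stage result 20'.
Intended log window:
  3: settle_round start: n=5 cutoff=10
  4: located slot 2
  5: stage result 20
  6: enter mix_signals with 5 values
Execution walk:
  settle_round([11, 1, 10, 7, 6], 10) -> 2  [called from tally_events, line 9]
  tally_events([11, 1, 10, 7, 6], 10) -> 30  [called from main, line 32]
  mix_signals([11, 1, 10, 7, 6]) -> 1  [called from main, line 34]
  locate_pivot(30, 1) -> 30  [called from main, line 36]
Origin of each log line:
  1: emitted by main (line 31)
  2: emitted by tally_events (line 8)
  3: emitted by settle_round (line 2)
  4: emitted by tally_events (line 10)
  5: emitted by main (line 33)
  6: emitted by mix_signals (line 15)
  7: emitted by mix_signals (line 20)
  8: emitted by main (line 35)
A correct fix: line 12: replace `3` with `2`.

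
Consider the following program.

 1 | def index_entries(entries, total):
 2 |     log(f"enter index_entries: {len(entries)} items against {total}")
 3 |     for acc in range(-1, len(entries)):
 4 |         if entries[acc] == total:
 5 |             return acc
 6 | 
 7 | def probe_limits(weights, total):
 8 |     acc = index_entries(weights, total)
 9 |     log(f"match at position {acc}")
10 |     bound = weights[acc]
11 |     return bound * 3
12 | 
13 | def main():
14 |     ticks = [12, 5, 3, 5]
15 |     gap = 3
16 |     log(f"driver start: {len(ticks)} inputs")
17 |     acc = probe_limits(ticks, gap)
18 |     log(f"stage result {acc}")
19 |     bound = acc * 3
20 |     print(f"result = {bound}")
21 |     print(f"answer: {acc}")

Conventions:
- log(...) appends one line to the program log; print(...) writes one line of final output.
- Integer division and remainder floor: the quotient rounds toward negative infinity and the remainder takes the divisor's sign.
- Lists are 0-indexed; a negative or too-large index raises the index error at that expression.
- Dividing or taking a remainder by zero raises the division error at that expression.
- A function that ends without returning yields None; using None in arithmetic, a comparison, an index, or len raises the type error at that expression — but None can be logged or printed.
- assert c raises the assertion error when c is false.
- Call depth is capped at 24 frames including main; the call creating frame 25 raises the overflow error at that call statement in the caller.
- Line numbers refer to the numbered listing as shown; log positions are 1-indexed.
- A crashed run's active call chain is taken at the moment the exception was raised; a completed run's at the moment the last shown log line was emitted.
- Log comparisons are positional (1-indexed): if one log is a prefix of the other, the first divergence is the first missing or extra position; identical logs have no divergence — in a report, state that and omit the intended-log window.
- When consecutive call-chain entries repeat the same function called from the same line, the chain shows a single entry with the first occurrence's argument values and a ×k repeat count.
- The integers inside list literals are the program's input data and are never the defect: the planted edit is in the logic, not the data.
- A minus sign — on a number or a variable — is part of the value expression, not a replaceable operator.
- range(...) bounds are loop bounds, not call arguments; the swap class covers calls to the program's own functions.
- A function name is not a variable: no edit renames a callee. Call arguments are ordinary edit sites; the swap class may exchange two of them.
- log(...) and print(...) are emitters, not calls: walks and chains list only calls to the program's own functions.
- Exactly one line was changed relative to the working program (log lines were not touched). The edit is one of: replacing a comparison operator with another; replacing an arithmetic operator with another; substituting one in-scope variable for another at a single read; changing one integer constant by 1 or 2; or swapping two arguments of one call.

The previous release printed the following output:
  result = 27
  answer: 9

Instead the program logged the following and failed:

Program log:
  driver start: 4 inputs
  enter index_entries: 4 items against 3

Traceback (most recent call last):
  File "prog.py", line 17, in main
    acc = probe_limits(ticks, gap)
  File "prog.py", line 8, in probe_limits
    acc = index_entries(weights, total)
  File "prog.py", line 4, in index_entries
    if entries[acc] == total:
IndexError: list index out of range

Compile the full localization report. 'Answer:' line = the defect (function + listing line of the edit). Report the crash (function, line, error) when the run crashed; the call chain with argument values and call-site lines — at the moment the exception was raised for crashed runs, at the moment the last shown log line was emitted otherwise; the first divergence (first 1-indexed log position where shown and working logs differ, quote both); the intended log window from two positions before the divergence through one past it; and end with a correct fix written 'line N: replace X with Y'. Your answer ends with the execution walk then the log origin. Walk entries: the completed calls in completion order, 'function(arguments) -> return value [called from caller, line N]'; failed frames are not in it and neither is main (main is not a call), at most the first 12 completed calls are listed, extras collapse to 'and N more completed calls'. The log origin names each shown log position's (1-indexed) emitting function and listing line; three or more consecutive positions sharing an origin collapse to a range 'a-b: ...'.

Answer: the defect is in index_entries at line 3.
The tell: The shown log is a 2-line prefix of the intended one, whose next entry is 'match at position 2'.
Crash: index_entries, line 4, IndexError.
Call chain: main -> probe_limits([12, 5, 3, 5], 3) (called at line 17) -> index_entries([12, 5, 3, 5], 3) (called at line 8).
First divergence: position 3 — after 2 matching lines the faulty run goes silent; intended next line 'match at position 2'.
Intended log window:
  1: driver start: 4 inputs
  2: enter index_entries: 4 items against 3
  3: match at position 2
  4: stage result 9
Execution walk:
  (no call completed)
Log origin:
  1: from main, line 16
  2: from index_entries, line 2
A correct fix: line 3: replace `-1` with `0`.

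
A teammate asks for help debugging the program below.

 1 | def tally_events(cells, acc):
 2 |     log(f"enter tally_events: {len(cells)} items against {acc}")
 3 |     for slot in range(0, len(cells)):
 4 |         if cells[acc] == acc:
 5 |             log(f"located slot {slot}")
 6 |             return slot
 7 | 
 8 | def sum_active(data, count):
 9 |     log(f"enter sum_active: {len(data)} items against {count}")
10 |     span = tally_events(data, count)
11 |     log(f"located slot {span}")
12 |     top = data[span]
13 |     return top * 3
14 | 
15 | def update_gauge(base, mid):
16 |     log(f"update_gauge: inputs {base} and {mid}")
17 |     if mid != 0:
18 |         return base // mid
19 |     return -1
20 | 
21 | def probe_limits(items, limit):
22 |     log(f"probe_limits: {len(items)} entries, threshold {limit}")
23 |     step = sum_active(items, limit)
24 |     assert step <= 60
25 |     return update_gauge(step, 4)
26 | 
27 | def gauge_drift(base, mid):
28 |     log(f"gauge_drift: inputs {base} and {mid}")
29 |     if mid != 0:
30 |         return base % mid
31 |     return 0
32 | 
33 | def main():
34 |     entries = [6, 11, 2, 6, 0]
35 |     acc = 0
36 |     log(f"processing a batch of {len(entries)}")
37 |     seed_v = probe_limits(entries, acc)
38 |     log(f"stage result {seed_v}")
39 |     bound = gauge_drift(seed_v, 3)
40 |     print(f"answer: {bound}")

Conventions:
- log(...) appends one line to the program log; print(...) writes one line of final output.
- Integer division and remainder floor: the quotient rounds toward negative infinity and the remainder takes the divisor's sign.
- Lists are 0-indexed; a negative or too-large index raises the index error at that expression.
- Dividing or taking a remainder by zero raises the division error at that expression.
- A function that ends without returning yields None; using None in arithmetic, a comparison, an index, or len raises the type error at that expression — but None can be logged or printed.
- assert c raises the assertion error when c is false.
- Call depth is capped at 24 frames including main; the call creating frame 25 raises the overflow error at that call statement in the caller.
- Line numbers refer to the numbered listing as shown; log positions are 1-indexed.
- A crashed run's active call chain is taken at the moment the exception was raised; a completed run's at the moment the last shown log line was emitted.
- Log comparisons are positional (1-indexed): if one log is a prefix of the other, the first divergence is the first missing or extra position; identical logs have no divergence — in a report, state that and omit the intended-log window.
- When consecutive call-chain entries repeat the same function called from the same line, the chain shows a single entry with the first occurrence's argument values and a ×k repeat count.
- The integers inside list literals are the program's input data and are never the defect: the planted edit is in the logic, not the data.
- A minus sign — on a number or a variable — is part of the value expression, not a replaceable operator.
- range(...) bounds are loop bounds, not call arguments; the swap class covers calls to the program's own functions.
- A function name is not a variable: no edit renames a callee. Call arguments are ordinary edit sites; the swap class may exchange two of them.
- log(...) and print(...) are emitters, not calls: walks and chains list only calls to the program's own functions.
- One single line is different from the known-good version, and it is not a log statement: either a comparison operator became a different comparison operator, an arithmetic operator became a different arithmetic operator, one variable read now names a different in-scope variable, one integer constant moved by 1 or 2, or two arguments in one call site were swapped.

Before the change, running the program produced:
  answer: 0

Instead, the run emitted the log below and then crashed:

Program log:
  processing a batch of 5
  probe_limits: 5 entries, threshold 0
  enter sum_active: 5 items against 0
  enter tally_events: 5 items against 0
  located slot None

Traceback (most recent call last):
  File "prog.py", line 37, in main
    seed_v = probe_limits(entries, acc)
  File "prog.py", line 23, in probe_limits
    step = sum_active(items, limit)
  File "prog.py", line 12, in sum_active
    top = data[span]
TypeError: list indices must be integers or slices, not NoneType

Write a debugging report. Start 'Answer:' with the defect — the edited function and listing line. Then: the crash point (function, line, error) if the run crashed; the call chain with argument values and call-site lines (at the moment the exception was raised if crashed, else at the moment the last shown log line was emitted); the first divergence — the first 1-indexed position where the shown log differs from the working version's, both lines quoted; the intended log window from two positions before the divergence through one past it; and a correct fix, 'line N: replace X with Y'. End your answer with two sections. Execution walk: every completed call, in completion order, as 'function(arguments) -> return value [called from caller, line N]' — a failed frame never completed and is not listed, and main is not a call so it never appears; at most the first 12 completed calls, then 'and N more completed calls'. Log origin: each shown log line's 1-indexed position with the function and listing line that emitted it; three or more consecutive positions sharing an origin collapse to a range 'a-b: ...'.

Answer: the defect is in tally_events at line 4.
The tell: Everything matches until log position 5, which reads 'located slot None' in place of 'located slot 4'.
Crash: sum_active, line 12, TypeError.
Call chain: main -> probe_limits([6, 11, 2, 6, 0], 0) (called at line 37) -> sum_active([6, 11, 2, 6, 0], 0) (called at line 23).
First divergence: position 5 — shown 'located slot None', intended 'located slot 4'.
Intended log window:
  3: enter sum_active: 5 items against 0
  4: enter tally_events: 5 items against 0
  5: located slot 4
  6: located slot 4
Execution walk:
  tally_events([6, 11, 2, 6, 0], 0) -> None  [called from sum_active, line 10]
Log line origins:
  1: logged in main at line 36
  2: logged in probe_limits at line 22
  3: logged in sum_active at line 9
  4: logged in tally_events at line 2
  5: logged in sum_active at line 11
A correct fix: line 4: replace `cells[acc]` with `cells[slot]`.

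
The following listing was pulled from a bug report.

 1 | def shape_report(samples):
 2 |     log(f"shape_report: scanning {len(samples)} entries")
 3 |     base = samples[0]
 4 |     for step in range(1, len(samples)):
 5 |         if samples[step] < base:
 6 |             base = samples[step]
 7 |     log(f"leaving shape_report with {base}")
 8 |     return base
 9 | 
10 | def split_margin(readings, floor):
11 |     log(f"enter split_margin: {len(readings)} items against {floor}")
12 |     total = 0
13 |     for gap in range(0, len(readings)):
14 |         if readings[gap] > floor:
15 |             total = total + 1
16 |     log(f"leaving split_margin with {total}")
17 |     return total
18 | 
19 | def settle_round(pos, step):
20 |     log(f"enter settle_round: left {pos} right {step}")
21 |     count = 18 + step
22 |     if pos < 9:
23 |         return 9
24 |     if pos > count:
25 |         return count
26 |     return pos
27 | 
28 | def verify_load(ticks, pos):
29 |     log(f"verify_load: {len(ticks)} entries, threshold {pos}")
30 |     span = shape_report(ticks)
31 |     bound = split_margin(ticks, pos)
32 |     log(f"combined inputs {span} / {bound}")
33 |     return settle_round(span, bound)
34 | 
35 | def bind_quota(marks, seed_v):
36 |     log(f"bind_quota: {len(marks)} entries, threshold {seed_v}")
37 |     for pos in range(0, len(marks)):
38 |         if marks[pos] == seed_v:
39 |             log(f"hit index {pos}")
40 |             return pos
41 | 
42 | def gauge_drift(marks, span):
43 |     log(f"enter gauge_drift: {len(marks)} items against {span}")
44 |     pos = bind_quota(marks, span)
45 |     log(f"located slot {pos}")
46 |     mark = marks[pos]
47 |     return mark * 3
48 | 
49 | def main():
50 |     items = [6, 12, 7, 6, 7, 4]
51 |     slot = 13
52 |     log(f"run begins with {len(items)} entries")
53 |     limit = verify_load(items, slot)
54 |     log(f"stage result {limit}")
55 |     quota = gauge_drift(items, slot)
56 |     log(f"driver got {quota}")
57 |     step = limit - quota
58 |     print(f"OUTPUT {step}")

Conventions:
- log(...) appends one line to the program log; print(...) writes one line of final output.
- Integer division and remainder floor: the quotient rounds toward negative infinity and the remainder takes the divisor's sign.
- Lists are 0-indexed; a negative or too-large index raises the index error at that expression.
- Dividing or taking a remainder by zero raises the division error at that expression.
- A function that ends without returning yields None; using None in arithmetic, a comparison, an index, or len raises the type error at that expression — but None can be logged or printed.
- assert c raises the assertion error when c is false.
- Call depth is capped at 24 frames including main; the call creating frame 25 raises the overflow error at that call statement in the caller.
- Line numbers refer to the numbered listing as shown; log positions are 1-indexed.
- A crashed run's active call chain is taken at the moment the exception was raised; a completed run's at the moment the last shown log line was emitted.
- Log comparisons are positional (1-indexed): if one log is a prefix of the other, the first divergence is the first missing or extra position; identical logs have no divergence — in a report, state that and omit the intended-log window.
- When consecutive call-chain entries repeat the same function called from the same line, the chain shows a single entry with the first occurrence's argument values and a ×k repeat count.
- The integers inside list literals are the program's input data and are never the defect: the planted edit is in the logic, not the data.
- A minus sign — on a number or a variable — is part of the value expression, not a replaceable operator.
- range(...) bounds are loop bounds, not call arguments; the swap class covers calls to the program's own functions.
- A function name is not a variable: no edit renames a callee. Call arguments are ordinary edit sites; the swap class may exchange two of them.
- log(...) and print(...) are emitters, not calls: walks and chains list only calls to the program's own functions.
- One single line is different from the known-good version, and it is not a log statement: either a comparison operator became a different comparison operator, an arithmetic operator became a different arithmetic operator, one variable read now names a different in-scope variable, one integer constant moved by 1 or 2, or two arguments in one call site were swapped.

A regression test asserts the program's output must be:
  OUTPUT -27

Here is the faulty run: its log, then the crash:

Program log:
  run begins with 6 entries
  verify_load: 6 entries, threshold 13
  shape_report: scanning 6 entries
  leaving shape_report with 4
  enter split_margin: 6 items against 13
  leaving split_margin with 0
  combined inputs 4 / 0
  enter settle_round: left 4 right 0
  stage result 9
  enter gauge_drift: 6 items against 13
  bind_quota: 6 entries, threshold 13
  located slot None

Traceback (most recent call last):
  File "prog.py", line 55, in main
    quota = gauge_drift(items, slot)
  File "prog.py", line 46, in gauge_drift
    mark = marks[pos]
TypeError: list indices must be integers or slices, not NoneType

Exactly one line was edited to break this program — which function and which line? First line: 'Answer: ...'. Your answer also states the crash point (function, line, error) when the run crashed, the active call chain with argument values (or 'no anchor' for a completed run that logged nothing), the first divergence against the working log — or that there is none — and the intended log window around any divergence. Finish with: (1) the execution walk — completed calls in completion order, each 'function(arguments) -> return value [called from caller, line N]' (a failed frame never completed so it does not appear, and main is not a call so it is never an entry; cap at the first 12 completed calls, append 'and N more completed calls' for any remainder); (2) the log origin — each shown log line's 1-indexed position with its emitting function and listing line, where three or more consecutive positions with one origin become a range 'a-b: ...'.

Answer: the defect is in main at line 51.
The tell: The log first diverges at position 2: the faulty run prints 'verify_load: 6 entries, threshold 13' where the working version prints 'verify_load: 6 entries, threshold 12'.
Crash: gauge_drift, line 46, TypeError.
Call chain: main -> gauge_drift([6, 12, 7, 6, 7, 4], 13) (called at line 55).
First divergence: position 2; shown 'verify_load: 6 entries, threshold 13' vs intended 'verify_load: 6 entries, threshold 12'.
Intended log window:
  1: run begins with 6 entries
  2: verify_load: 6 entries, threshold 12
  3: shape_report: scanning 6 entries
Execution walk:
  shape_report([6, 12, 7, 6, 7, 4]) -> 4  [called from verify_load, line 30]
  split_margin([6, 12, 7, 6, 7, 4], 13) -> 0  [called from verify_load, line 31]
  settle_round(4, 0) -> 9  [called from verify_load, line 33]
  verify_load([6, 12, 7, 6, 7, 4], 13) -> 9  [called from main, line 53]
  bind_quota([6, 12, 7, 6, 7, 4], 13) -> None  [called from gauge_drift, line 44]
Origin of each log line:
  1 — main, line 52
  2 — verify_load, line 29
  3 — shape_report, line 2
  4 — shape_report, line 7
  5 — split_margin, line 11
  6 — split_margin, line 16
  7 — verify_load, line 32
  8 — settle_round, line 20
  9 — main, line 54
  10 — gauge_drift, line 43
  11 — bind_quota, line 36
  12 — gauge_drift, line 45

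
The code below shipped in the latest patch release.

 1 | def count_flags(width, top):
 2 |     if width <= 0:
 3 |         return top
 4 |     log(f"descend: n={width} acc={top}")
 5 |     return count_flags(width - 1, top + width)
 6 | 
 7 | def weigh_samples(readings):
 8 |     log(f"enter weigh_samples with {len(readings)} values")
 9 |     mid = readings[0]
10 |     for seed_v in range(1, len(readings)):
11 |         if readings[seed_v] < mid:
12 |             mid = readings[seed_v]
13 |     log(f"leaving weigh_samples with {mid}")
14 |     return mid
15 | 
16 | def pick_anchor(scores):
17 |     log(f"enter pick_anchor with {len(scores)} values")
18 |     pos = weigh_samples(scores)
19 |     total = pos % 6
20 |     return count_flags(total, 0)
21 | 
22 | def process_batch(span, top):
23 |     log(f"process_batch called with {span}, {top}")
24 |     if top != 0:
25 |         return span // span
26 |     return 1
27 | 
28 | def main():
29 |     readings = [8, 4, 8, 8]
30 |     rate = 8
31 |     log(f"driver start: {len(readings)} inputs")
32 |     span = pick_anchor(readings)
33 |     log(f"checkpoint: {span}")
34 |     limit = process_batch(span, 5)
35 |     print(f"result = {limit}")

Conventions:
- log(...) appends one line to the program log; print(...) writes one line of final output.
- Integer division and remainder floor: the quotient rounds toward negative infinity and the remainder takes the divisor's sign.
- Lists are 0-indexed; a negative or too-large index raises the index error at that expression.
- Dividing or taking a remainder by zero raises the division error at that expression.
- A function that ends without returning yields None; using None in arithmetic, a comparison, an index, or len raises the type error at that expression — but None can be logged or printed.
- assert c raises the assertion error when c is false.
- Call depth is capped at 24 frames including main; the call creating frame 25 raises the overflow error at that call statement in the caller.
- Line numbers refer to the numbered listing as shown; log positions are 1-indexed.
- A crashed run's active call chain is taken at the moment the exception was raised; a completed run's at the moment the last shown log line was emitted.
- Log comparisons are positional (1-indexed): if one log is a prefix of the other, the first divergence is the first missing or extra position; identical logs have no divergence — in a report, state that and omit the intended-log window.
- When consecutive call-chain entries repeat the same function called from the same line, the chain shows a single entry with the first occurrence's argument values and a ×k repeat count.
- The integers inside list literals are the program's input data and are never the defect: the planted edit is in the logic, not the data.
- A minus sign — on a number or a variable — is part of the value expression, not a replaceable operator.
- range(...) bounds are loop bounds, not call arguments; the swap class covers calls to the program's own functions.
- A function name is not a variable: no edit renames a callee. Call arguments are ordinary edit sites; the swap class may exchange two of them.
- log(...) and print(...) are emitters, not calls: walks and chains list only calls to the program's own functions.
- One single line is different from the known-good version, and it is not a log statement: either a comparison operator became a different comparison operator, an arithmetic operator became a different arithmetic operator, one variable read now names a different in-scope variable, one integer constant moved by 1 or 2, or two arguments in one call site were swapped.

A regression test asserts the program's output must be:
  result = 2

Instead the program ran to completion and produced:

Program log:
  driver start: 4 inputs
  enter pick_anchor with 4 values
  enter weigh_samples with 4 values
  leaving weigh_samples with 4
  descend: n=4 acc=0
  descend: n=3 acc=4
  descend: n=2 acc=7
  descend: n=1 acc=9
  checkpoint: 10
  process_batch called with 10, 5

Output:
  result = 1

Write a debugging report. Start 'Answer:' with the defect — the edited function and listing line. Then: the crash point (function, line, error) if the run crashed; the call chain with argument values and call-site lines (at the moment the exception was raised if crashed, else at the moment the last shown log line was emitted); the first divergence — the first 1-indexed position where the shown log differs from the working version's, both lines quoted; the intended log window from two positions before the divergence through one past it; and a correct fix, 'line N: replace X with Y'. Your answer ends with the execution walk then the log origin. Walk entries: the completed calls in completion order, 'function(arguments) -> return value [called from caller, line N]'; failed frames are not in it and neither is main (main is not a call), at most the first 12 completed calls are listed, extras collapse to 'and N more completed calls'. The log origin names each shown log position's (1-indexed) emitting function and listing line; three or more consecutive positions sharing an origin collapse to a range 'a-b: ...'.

Answer: the defect is in process_batch at line 25.
Key observation: The logs agree in full; only the final output differs.
Call chain: main -> process_batch(10, 5) (called at line 34).
First divergence: none; the two logs match at every position.
Execution walk:
  weigh_samples([8, 4, 8, 8]) -> 4  [called from pick_anchor, line 18]
  count_flags(0, 10) -> 10  [called from count_flags, line 5]
  count_flags(1, 9) -> 10  [called from count_flags, line 5]
  count_flags(2, 7) -> 10  [called from count_flags, line 5]
  count_flags(3, 4) -> 10  [called from count_flags, line 5]
  count_flags(4, 0) -> 10  [called from pick_anchor, line 20]
  pick_anchor([8, 4, 8, 8]) -> 10  [called from main, line 32]
  process_batch(10, 5) -> 1  [called from main, line 34]
Log line origins:
  1: emitted by main (line 31)
  2: emitted by pick_anchor (line 17)
  3: emitted by weigh_samples (line 8)
  4: emitted by weigh_samples (line 13)
  5-8: emitted by count_flags (line 4)
  9: emitted by main (line 33)
  10: emitted by process_batch (line 23)
A correct fix: line 25: replace `span // span` with `span // top`.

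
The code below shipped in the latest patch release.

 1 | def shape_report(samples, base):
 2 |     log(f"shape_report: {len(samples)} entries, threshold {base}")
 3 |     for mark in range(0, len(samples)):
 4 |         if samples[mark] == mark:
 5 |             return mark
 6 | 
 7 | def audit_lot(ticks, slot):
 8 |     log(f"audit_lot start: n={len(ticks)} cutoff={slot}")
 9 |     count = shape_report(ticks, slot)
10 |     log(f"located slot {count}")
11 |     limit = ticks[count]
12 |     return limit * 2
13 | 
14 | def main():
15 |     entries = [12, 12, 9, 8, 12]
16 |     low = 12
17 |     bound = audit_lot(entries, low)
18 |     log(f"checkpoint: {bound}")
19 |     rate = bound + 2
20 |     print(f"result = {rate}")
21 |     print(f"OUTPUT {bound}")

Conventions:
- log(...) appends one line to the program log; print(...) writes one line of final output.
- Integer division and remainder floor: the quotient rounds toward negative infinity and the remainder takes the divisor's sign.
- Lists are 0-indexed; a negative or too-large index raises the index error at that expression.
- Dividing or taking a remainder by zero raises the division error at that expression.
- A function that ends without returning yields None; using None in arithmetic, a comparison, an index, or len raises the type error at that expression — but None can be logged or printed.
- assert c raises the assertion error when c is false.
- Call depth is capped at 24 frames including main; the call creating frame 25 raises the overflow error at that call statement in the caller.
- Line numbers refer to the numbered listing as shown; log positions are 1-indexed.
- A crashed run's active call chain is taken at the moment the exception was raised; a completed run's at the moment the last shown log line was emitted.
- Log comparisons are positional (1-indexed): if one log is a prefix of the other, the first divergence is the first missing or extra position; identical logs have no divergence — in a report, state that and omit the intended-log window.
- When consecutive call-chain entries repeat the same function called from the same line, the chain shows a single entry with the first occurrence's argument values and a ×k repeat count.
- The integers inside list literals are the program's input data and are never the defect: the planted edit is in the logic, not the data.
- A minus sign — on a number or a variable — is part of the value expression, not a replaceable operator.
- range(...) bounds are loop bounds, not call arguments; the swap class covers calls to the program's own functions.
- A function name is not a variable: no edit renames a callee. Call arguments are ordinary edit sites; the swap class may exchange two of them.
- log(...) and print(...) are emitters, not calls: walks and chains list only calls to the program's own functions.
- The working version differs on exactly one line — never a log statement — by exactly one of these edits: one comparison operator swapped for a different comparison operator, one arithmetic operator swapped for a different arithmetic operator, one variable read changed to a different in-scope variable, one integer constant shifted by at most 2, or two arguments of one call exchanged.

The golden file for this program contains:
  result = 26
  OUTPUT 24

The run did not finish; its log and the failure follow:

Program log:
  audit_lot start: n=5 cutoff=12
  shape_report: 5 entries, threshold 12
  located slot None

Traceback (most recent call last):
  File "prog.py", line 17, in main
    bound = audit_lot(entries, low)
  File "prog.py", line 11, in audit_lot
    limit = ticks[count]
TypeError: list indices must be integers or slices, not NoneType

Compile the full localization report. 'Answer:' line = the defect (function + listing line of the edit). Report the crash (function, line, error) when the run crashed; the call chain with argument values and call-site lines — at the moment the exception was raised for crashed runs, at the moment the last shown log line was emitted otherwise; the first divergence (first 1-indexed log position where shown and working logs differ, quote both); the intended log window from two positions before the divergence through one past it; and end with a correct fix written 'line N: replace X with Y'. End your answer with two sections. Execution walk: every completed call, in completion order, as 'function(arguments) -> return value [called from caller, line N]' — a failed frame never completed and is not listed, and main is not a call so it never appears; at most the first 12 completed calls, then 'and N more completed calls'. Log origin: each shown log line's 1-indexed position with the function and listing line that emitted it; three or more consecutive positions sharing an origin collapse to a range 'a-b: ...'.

Answer: the defect is in shape_report at line 4.
The tell: The log first diverges at position 3: the faulty run prints 'located slot None' where the working version prints 'located slot 0'.
Crash: audit_lot, line 11, TypeError.
Call chain: main -> audit_lot([12, 12, 9, 8, 12], 12) (called at line 17).
First divergence: position 3; shown 'located slot None' vs intended 'located slot 0'.
Intended log window:
  1: audit_lot start: n=5 cutoff=12
  2: shape_report: 5 entries, threshold 12
  3: located slot 0
  4: checkpoint: 24
Execution walk:
  shape_report([12, 12, 9, 8, 12], 12) -> None  [called from audit_lot, line 9]
Log origins:
  1 — audit_lot, line 8
  2 — shape_report, line 2
  3 — audit_lot, line 10
A correct fix: line 4: replace `samples[mark] == mark` with `samples[mark] == base`.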